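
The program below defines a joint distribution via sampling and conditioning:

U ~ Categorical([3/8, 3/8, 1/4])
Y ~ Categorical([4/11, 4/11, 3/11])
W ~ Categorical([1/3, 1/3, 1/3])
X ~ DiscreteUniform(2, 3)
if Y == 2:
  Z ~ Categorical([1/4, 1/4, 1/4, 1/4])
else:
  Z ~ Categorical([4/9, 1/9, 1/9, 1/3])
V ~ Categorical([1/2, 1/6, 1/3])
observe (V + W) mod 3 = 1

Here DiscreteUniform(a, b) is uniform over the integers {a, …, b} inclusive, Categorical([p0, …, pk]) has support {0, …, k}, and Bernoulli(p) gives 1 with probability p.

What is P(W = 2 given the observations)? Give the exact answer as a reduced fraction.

P(W = 2 | obs) = 1/3

Enumerate traces; 216 have nonzero weight after conditioning:
  (U=0, Y=0, W=0, X=2, Z=0, V=1) weight 1/594
  (U=0, Y=0, W=0, X=2, Z=1, V=1) weight 1/2376
  (U=0, Y=0, W=0, X=2, Z=2, V=1) weight 1/2376
  (U=0, Y=0, W=0, X=2, Z=3, V=1) weight 1/792
  (U=0, Y=0, W=0, X=3, Z=0, V=1) weight 1/594
  (U=0, Y=0, W=0, X=3, Z=1, V=1) weight 1/2376
  (U=0, Y=0, W=0, X=3, Z=2, V=1) weight 1/2376
  (U=0, Y=0, W=0, X=3, Z=3, V=1) weight 1/792
  (U=0, Y=0, W=1, X=2, Z=0, V=0) weight 1/198
  (U=0, Y=0, W=2, X=2, Z=0, V=2) weight 1/297
  … 206 more
Group by W:
  weight(W=0) = 1/18
  weight(W=1) = 1/6
  weight(W=2) = 1/9
Total weight = 1/18 + 1/6 + 1/9 = 1/3
P(W=0 | obs) = 1/18 / 1/3 = 1/6
P(W=1 | obs) = 1/6 / 1/3 = 1/2
P(W=2 | obs) = 1/9 / 1/3 = 1/3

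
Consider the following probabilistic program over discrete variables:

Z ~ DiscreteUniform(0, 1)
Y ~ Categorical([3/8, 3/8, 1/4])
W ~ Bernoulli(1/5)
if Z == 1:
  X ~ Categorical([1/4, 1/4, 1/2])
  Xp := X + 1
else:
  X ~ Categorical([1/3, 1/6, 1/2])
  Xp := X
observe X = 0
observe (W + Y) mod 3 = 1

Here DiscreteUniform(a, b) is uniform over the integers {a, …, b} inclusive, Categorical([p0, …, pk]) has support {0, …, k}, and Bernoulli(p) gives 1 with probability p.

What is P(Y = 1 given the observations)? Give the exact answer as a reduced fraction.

P(Y = 1 | obs) = 4/5

Enumerate traces; 4 have nonzero weight after conditioning:
  (Z=0, Y=0, W=1, X=0) weight 1/80
  (Z=0, Y=1, W=0, X=0) weight 1/20
  (Z=1, Y=0, W=1, X=0) weight 3/320
  (Z=1, Y=1, W=0, X=0) weight 3/80
Group by Y:
  weight(Y=0) = 7/320
  weight(Y=1) = 7/80
Total weight = 7/320 + 7/80 = 7/64
P(Y=0 | obs) = 7/320 / 7/64 = 1/5
P(Y=1 | obs) = 7/80 / 7/64 = 4/5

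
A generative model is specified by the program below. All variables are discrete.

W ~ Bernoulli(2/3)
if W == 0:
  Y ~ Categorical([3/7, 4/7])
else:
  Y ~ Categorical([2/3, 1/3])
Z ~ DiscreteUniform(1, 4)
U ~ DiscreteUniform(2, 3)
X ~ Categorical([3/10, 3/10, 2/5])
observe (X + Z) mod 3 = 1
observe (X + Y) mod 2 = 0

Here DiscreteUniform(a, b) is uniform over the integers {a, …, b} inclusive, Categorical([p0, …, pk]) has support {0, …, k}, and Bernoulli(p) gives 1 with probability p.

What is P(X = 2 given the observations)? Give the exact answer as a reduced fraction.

Enumerate traces; 16 have nonzero weight after conditioning:
  (W=0, Y=0, Z=1, U=2, X=0) weight 3/560
  (W=0, Y=0, Z=1, U=3, X=0) weight 3/560
  (W=0, Y=0, Z=2, U=2, X=2) weight 1/140
  (W=0, Y=0, Z=2, U=3, X=2) weight 1/140
  (W=0, Y=0, Z=4, U=2, X=0) weight 3/560
  (W=0, Y=0, Z=4, U=3, X=0) weight 3/560
  (W=0, Y=1, Z=3, U=2, X=1) weight 1/140
  (W=0, Y=1, Z=3, U=3, X=1) weight 1/140
  … 8 more
Group by X:
  weight(X=0) = 37/420
  weight(X=1) = 13/420
  weight(X=2) = 37/630
Total weight = 37/420 + 13/420 + 37/630 = 8/45
P(X=0 | obs) = 37/420 / 8/45 = 111/224
P(X=1 | obs) = 13/420 / 8/45 = 39/224
P(X=2 | obs) = 37/630 / 8/45 = 37/112

P(X = 2 | obs) = 37/112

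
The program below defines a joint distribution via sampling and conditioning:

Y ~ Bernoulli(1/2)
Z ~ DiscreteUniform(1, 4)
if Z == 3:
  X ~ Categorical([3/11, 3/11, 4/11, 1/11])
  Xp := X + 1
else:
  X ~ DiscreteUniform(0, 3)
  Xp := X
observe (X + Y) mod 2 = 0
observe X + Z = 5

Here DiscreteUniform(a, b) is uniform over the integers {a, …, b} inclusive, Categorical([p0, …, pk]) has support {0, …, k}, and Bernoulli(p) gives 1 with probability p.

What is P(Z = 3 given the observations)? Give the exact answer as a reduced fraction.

P(Z = 3 | obs) = 8/19

Enumerate traces; 3 have nonzero weight after conditioning:
  (Y=0, Z=3, X=2) weight 1/22
  (Y=1, Z=2, X=3) weight 1/32
  (Y=1, Z=4, X=1) weight 1/32
Group by Z:
  weight(Z=2) = 1/32
  weight(Z=3) = 1/22
  weight(Z=4) = 1/32
Total weight = 1/32 + 1/22 + 1/32 = 19/176
P(Z=2 | obs) = 1/32 / 19/176 = 11/38
P(Z=3 | obs) = 1/22 / 19/176 = 8/19
P(Z=4 | obs) = 1/32 / 19/176 = 11/38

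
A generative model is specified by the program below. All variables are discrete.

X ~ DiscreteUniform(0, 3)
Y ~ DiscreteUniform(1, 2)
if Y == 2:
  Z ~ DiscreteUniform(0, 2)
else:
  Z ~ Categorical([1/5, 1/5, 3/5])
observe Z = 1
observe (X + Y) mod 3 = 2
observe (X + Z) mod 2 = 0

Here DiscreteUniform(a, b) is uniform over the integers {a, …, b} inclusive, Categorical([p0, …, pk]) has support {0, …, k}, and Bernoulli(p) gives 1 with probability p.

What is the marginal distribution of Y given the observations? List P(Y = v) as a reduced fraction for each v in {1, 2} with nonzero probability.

Enumerate traces; 2 have nonzero weight after conditioning:
  (X=1, Y=1, Z=1) weight 1/40
  (X=3, Y=2, Z=1) weight 1/24
Group by Y:
  weight(Y=1) = 1/40
  weight(Y=2) = 1/24
Total weight = 1/40 + 1/24 = 1/15
P(Y=1 | obs) = 1/40 / 1/15 = 3/8
P(Y=2 | obs) = 1/24 / 1/15 = 5/8

P(Y=1) = 3/8, P(Y=2) = 5/8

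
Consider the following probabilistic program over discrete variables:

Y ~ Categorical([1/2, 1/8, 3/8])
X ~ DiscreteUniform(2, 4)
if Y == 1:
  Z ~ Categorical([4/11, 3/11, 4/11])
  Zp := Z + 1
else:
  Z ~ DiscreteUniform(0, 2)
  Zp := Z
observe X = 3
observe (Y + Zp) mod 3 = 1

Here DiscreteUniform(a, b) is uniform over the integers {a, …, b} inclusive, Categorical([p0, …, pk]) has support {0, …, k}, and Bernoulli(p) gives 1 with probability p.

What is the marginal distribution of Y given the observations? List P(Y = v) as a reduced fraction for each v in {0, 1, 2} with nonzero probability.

Enumerate traces; 3 have nonzero weight after conditioning:
  (Y=0, X=3, Z=1) weight 1/18
  (Y=1, X=3, Z=2) weight 1/66
  (Y=2, X=3, Z=2) weight 1/24
Group by Y:
  weight(Y=0) = 1/18
  weight(Y=1) = 1/66
  weight(Y=2) = 1/24
Total weight = 1/18 + 1/66 + 1/24 = 89/792
P(Y=0 | obs) = 1/18 / 89/792 = 44/89
P(Y=1 | obs) = 1/66 / 89/792 = 12/89
P(Y=2 | obs) = 1/24 / 89/792 = 33/89

P(Y=0) = 44/89, P(Y=1) = 12/89, P(Y=2) = 33/89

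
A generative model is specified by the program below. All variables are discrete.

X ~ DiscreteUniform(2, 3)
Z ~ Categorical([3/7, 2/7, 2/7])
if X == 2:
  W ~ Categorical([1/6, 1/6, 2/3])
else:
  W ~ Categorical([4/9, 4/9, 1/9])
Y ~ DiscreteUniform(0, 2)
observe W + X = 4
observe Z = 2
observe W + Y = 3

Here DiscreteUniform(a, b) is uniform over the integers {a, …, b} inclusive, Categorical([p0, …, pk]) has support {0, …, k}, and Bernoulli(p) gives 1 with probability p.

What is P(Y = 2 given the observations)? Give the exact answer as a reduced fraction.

Enumerate traces; 2 have nonzero weight after conditioning:
  (X=2, Z=2, W=2, Y=1) weight 2/63
  (X=3, Z=2, W=1, Y=2) weight 4/189
Group by Y:
  weight(Y=1) = 2/63
  weight(Y=2) = 4/189
Total weight = 2/63 + 4/189 = 10/189
P(Y=1 | obs) = 2/63 / 10/189 = 3/5
P(Y=2 | obs) = 4/189 / 10/189 = 2/5

P(Y = 2 | obs) = 2/5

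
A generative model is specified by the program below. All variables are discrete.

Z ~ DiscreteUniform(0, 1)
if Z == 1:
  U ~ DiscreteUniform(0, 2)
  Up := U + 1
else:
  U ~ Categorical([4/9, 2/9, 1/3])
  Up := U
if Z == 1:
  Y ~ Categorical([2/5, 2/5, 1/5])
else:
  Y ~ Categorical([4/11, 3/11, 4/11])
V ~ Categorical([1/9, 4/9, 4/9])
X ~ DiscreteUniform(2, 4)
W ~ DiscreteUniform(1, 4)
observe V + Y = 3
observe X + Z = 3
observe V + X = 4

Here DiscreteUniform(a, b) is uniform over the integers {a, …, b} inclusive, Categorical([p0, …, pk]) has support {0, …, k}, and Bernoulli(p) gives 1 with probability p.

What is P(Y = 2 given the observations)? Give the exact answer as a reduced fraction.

P(Y = 2 | obs) = 10/21

Enumerate traces; 24 have nonzero weight after conditioning:
  (Z=0, U=0, Y=2, V=1, X=3, W=1) weight 8/2673
  (Z=0, U=0, Y=2, V=1, X=3, W=2) weight 8/2673
  (Z=0, U=0, Y=2, V=1, X=3, W=3) weight 8/2673
  (Z=0, U=0, Y=2, V=1, X=3, W=4) weight 8/2673
  (Z=0, U=1, Y=2, V=1, X=3, W=1) weight 4/2673
  (Z=0, U=1, Y=2, V=1, X=3, W=2) weight 4/2673
  (Z=0, U=1, Y=2, V=1, X=3, W=3) weight 4/2673
  (Z=0, U=1, Y=2, V=1, X=3, W=4) weight 4/2673
  (Z=1, U=0, Y=1, V=2, X=2, W=1) weight 1/405
  … 15 more
Group by Y:
  weight(Y=1) = 4/135
  weight(Y=2) = 8/297
Total weight = 4/135 + 8/297 = 28/495
P(Y=1 | obs) = 4/135 / 28/495 = 11/21
P(Y=2 | obs) = 8/297 / 28/495 = 10/21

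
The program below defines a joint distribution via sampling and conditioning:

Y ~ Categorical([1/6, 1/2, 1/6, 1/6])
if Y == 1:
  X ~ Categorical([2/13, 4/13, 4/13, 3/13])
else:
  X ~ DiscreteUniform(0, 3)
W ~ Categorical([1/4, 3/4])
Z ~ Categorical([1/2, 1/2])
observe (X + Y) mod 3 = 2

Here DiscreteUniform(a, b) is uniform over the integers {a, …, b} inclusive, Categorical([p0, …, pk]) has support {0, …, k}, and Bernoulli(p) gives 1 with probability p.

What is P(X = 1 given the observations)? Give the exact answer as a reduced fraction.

P(X = 1 | obs) = 12/25

Enumerate traces; 20 have nonzero weight after conditioning:
  (Y=0, X=2, W=0, Z=0) weight 1/192
  (Y=0, X=2, W=0, Z=1) weight 1/192
  (Y=0, X=2, W=1, Z=0) weight 1/64
  (Y=0, X=2, W=1, Z=1) weight 1/64
  (Y=1, X=1, W=0, Z=0) weight 1/52
  (Y=1, X=1, W=0, Z=1) weight 1/52
  (Y=1, X=1, W=1, Z=0) weight 3/52
  (Y=1, X=1, W=1, Z=1) weight 3/52
  (Y=2, X=0, W=0, Z=0) weight 1/192
  (Y=2, X=3, W=0, Z=0) weight 1/192
  … 10 more
Group by X:
  weight(X=0) = 1/24
  weight(X=1) = 2/13
  weight(X=2) = 1/12
  weight(X=3) = 1/24
Total weight = 1/24 + 2/13 + 1/12 + 1/24 = 25/78
P(X=0 | obs) = 1/24 / 25/78 = 13/100
P(X=1 | obs) = 2/13 / 25/78 = 12/25
P(X=2 | obs) = 1/12 / 25/78 = 13/50
P(X=3 | obs) = 1/24 / 25/78 = 13/100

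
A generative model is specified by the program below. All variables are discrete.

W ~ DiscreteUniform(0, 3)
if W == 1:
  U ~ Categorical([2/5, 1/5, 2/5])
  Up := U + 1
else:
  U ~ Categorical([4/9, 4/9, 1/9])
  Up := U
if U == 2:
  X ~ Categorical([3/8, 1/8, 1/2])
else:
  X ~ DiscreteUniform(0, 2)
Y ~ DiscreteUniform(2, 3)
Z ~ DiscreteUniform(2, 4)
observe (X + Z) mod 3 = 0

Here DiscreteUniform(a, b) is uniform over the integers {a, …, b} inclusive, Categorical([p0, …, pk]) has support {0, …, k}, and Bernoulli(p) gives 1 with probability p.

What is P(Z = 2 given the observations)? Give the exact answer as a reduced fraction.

Enumerate traces; 72 have nonzero weight after conditioning:
  (W=0, U=0, X=0, Y=2, Z=3) weight 1/162
  (W=0, U=0, X=0, Y=3, Z=3) weight 1/162
  (W=0, U=0, X=1, Y=2, Z=2) weight 1/162
  (W=0, U=0, X=1, Y=3, Z=2) weight 1/162
  (W=0, U=0, X=2, Y=2, Z=4) weight 1/162
  (W=0, U=0, X=2, Y=3, Z=4) weight 1/162
  (W=0, U=1, X=0, Y=2, Z=3) weight 1/162
  (W=0, U=1, X=0, Y=3, Z=3) weight 1/162
  … 64 more
Group by Z:
  weight(Z=2) = 85/864
  weight(Z=3) = 491/4320
  weight(Z=4) = 131/1080
Total weight = 85/864 + 491/4320 + 131/1080 = 1/3
P(Z=2 | obs) = 85/864 / 1/3 = 85/288
P(Z=3 | obs) = 491/4320 / 1/3 = 491/1440
P(Z=4 | obs) = 131/1080 / 1/3 = 131/360

P(Z = 2 | obs) = 85/288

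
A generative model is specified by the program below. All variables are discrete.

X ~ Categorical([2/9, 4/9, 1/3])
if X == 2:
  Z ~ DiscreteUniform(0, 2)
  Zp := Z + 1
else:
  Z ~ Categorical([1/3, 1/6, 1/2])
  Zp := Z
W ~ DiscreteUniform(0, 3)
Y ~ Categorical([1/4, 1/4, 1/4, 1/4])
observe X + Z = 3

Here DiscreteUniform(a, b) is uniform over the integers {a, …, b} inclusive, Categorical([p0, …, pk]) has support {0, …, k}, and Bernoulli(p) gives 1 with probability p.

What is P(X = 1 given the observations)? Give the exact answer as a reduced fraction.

Enumerate traces; 32 have nonzero weight after conditioning:
  (X=1, Z=2, W=0, Y=0) weight 1/72
  (X=1, Z=2, W=0, Y=1) weight 1/72
  (X=1, Z=2, W=0, Y=2) weight 1/72
  (X=1, Z=2, W=0, Y=3) weight 1/72
  (X=1, Z=2, W=1, Y=0) weight 1/72
  (X=1, Z=2, W=1, Y=1) weight 1/72
  (X=1, Z=2, W=1, Y=2) weight 1/72
  (X=1, Z=2, W=1, Y=3) weight 1/72
  (X=2, Z=1, W=0, Y=0) weight 1/144
  … 23 more
Group by X:
  weight(X=1) = 2/9
  weight(X=2) = 1/9
Total weight = 2/9 + 1/9 = 1/3
P(X=1 | obs) = 2/9 / 1/3 = 2/3
P(X=2 | obs) = 1/9 / 1/3 = 1/3

P(X = 1 | obs) = 2/3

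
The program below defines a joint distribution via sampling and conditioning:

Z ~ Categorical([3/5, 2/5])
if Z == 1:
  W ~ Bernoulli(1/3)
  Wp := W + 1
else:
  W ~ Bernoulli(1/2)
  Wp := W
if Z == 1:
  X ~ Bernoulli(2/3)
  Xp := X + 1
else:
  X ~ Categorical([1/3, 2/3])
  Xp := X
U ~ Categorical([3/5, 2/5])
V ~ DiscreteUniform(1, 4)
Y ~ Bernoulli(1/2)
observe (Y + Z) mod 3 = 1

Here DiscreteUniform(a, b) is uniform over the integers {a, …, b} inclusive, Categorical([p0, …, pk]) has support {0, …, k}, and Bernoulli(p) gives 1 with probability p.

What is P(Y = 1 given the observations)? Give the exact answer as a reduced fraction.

P(Y = 1 | obs) = 3/5

Enumerate traces; 64 have nonzero weight after conditioning:
  (Z=0, W=0, X=0, U=0, V=1, Y=1) weight 3/400
  (Z=0, W=0, X=0, U=0, V=2, Y=1) weight 3/400
  (Z=0, W=0, X=0, U=0, V=3, Y=1) weight 3/400
  (Z=0, W=0, X=0, U=0, V=4, Y=1) weight 3/400
  (Z=0, W=0, X=0, U=1, V=1, Y=1) weight 1/200
  (Z=0, W=0, X=0, U=1, V=2, Y=1) weight 1/200
  (Z=0, W=0, X=0, U=1, V=3, Y=1) weight 1/200
  (Z=0, W=0, X=0, U=1, V=4, Y=1) weight 1/200
  (Z=1, W=0, X=0, U=0, V=1, Y=0) weight 1/150
  … 55 more
Group by Y:
  weight(Y=0) = 1/5
  weight(Y=1) = 3/10
Total weight = 1/5 + 3/10 = 1/2
P(Y=0 | obs) = 1/5 / 1/2 = 2/5
P(Y=1 | obs) = 3/10 / 1/2 = 3/5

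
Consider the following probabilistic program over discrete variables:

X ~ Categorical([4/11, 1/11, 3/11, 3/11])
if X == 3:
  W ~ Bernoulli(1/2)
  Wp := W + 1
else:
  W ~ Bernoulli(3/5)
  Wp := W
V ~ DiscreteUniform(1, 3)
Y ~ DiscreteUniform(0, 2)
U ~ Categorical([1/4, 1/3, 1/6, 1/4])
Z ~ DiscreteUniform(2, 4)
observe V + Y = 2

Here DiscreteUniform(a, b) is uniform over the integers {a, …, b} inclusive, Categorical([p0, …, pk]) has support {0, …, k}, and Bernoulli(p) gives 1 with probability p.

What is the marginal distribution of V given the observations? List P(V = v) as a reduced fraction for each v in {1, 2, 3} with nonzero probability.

P(V=1) = 1/2, P(V=2) = 1/2

Enumerate traces; 192 have nonzero weight after conditioning:
  (X=0, W=0, V=1, Y=1, U=0, Z=2) weight 2/1485
  (X=0, W=0, V=1, Y=1, U=0, Z=3) weight 2/1485
  (X=0, W=0, V=1, Y=1, U=0, Z=4) weight 2/1485
  (X=0, W=0, V=1, Y=1, U=1, Z=2) weight 8/4455
  (X=0, W=0, V=1, Y=1, U=1, Z=3) weight 8/4455
  (X=0, W=0, V=1, Y=1, U=1, Z=4) weight 8/4455
  (X=0, W=0, V=1, Y=1, U=2, Z=2) weight 4/4455
  (X=0, W=0, V=1, Y=1, U=2, Z=3) weight 4/4455
  (X=0, W=0, V=2, Y=0, U=0, Z=2) weight 2/1485
  … 183 more
Group by V:
  weight(V=1) = 1/9
  weight(V=2) = 1/9
Total weight = 1/9 + 1/9 = 2/9
P(V=1 | obs) = 1/9 / 2/9 = 1/2
P(V=2 | obs) = 1/9 / 2/9 = 1/2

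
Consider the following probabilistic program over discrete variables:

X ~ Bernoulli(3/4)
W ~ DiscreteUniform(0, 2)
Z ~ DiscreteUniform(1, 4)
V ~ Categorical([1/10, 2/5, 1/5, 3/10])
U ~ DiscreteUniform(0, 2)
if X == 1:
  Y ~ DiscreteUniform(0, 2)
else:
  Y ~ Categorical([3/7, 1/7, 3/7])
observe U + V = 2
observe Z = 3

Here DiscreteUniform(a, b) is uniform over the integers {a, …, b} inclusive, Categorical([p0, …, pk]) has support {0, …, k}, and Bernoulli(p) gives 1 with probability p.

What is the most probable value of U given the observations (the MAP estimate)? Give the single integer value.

argmax_v P(U = v | obs) = 1

Enumerate traces; 54 have nonzero weight after conditioning:
  (X=0, W=0, Z=3, V=0, U=2, Y=0) weight 1/3360
  (X=0, W=0, Z=3, V=0, U=2, Y=1) weight 1/10080
  (X=0, W=0, Z=3, V=0, U=2, Y=2) weight 1/3360
  (X=0, W=0, Z=3, V=1, U=1, Y=0) weight 1/840
  (X=0, W=0, Z=3, V=1, U=1, Y=1) weight 1/2520
  (X=0, W=0, Z=3, V=1, U=1, Y=2) weight 1/840
  (X=0, W=0, Z=3, V=2, U=0, Y=0) weight 1/1680
  (X=0, W=0, Z=3, V=2, U=0, Y=1) weight 1/5040
  … 46 more
Group by U:
  weight(U=0) = 1/60
  weight(U=1) = 1/30
  weight(U=2) = 1/120
Total weight = 1/60 + 1/30 + 1/120 = 7/120
P(U=0 | obs) = 1/60 / 7/120 = 2/7
P(U=1 | obs) = 1/30 / 7/120 = 4/7
P(U=2 | obs) = 1/120 / 7/120 = 1/7
argmax = 1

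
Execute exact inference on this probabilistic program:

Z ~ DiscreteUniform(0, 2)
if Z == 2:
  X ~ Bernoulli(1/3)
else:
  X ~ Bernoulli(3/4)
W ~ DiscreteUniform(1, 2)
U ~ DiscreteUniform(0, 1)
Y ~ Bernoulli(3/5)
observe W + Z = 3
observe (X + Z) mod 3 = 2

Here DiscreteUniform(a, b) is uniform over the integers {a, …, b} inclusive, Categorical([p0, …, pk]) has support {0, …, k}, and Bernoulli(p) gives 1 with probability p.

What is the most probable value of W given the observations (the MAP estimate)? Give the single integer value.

Enumerate traces; 8 have nonzero weight after conditioning:
  (Z=1, X=1, W=2, U=0, Y=0) weight 1/40
  (Z=1, X=1, W=2, U=0, Y=1) weight 3/80
  (Z=1, X=1, W=2, U=1, Y=0) weight 1/40
  (Z=1, X=1, W=2, U=1, Y=1) weight 3/80
  (Z=2, X=0, W=1, U=0, Y=0) weight 1/45
  (Z=2, X=0, W=1, U=0, Y=1) weight 1/30
  (Z=2, X=0, W=1, U=1, Y=0) weight 1/45
  (Z=2, X=0, W=1, U=1, Y=1) weight 1/30
Group by W:
  weight(W=1) = 1/9
  weight(W=2) = 1/8
Total weight = 1/9 + 1/8 = 17/72
P(W=1 | obs) = 1/9 / 17/72 = 8/17
P(W=2 | obs) = 1/8 / 17/72 = 9/17
argmax = 2

argmax_v P(W = v | obs) = 2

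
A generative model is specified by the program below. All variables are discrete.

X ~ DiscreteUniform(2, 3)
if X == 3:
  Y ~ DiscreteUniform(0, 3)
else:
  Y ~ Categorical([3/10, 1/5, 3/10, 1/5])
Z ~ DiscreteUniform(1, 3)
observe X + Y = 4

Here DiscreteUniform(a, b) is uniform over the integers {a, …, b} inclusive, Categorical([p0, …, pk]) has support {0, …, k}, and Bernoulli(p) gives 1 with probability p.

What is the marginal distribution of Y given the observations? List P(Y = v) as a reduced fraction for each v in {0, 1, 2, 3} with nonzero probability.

P(Y=1) = 5/11, P(Y=2) = 6/11

Enumerate traces; 6 have nonzero weight after conditioning:
  (X=2, Y=2, Z=1) weight 1/20
  (X=2, Y=2, Z=2) weight 1/20
  (X=2, Y=2, Z=3) weight 1/20
  (X=3, Y=1, Z=1) weight 1/24
  (X=3, Y=1, Z=2) weight 1/24
  (X=3, Y=1, Z=3) weight 1/24
Group by Y:
  weight(Y=1) = 1/8
  weight(Y=2) = 3/20
Total weight = 1/8 + 3/20 = 11/40
P(Y=1 | obs) = 1/8 / 11/40 = 5/11
P(Y=2 | obs) = 3/20 / 11/40 = 6/11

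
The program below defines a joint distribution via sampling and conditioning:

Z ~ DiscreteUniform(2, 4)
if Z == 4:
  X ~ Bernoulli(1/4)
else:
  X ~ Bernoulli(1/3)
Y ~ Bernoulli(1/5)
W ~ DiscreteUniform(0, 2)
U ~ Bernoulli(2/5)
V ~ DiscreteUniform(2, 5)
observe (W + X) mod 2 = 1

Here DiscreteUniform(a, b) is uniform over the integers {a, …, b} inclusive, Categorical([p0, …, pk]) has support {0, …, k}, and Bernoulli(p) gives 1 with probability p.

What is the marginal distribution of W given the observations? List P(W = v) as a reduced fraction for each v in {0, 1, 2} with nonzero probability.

Enumerate traces; 144 have nonzero weight after conditioning:
  (Z=2, X=0, Y=0, W=1, U=0, V=2) weight 2/225
  (Z=2, X=0, Y=0, W=1, U=0, V=3) weight 2/225
  (Z=2, X=0, Y=0, W=1, U=0, V=4) weight 2/225
  (Z=2, X=0, Y=0, W=1, U=0, V=5) weight 2/225
  (Z=2, X=0, Y=0, W=1, U=1, V=2) weight 4/675
  (Z=2, X=0, Y=0, W=1, U=1, V=3) weight 4/675
  (Z=2, X=0, Y=0, W=1, U=1, V=4) weight 4/675
  (Z=2, X=0, Y=0, W=1, U=1, V=5) weight 4/675
  (Z=2, X=1, Y=0, W=0, U=0, V=2) weight 1/225
  (Z=2, X=1, Y=0, W=2, U=0, V=2) weight 1/225
  … 134 more
Group by W:
  weight(W=0) = 11/108
  weight(W=1) = 25/108
  weight(W=2) = 11/108
Total weight = 11/108 + 25/108 + 11/108 = 47/108
P(W=0 | obs) = 11/108 / 47/108 = 11/47
P(W=1 | obs) = 25/108 / 47/108 = 25/47
P(W=2 | obs) = 11/108 / 47/108 = 11/47

P(W=0) = 11/47, P(W=1) = 25/47, P(W=2) = 11/47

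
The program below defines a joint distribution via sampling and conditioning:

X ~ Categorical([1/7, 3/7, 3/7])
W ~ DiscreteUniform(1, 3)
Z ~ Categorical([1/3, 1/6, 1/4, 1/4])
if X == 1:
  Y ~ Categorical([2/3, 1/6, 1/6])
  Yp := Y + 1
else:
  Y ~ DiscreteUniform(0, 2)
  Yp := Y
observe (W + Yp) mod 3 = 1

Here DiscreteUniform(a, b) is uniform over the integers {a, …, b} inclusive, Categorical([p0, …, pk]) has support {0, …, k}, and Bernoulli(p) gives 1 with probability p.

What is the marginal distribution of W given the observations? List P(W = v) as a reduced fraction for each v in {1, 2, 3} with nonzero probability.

Enumerate traces; 36 have nonzero weight after conditioning:
  (X=0, W=1, Z=0, Y=0) weight 1/189
  (X=0, W=1, Z=1, Y=0) weight 1/378
  (X=0, W=1, Z=2, Y=0) weight 1/252
  (X=0, W=1, Z=3, Y=0) weight 1/252
  (X=0, W=2, Z=0, Y=2) weight 1/189
  (X=0, W=2, Z=1, Y=2) weight 1/378
  (X=0, W=2, Z=2, Y=2) weight 1/252
  (X=0, W=2, Z=3, Y=2) weight 1/252
  (X=0, W=3, Z=0, Y=1) weight 1/189
  … 27 more
Group by W:
  weight(W=1) = 11/126
  weight(W=2) = 11/126
  weight(W=3) = 10/63
Total weight = 11/126 + 11/126 + 10/63 = 1/3
P(W=1 | obs) = 11/126 / 1/3 = 11/42
P(W=2 | obs) = 11/126 / 1/3 = 11/42
P(W=3 | obs) = 10/63 / 1/3 = 10/21

P(W=1) = 11/42, P(W=2) = 11/42, P(W=3) = 10/21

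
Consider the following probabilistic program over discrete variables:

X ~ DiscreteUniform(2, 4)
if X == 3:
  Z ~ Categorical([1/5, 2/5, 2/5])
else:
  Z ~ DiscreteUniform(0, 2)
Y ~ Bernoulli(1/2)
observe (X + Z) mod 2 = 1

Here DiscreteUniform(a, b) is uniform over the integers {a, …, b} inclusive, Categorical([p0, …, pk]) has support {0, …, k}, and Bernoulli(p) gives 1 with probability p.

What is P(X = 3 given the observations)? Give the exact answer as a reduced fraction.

Enumerate traces; 8 have nonzero weight after conditioning:
  (X=2, Z=1, Y=0) weight 1/18
  (X=2, Z=1, Y=1) weight 1/18
  (X=3, Z=0, Y=0) weight 1/30
  (X=3, Z=0, Y=1) weight 1/30
  (X=3, Z=2, Y=0) weight 1/15
  (X=3, Z=2, Y=1) weight 1/15
  (X=4, Z=1, Y=0) weight 1/18
  (X=4, Z=1, Y=1) weight 1/18
Group by X:
  weight(X=2) = 1/9
  weight(X=3) = 1/5
  weight(X=4) = 1/9
Total weight = 1/9 + 1/5 + 1/9 = 19/45
P(X=2 | obs) = 1/9 / 19/45 = 5/19
P(X=3 | obs) = 1/5 / 19/45 = 9/19
P(X=4 | obs) = 1/9 / 19/45 = 5/19

P(X = 3 | obs) = 9/19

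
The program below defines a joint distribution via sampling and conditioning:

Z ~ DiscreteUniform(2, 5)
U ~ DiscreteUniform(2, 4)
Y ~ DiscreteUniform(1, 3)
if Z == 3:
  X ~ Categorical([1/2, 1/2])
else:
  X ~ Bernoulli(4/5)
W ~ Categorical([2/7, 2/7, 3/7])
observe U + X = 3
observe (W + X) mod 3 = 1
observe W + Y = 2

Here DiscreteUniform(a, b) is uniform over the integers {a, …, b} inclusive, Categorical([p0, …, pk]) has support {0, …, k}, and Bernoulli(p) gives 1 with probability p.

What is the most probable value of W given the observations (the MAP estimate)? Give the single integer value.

Enumerate traces; 8 have nonzero weight after conditioning:
  (Z=2, U=2, Y=2, X=1, W=0) weight 2/315
  (Z=2, U=3, Y=1, X=0, W=1) weight 1/630
  (Z=3, U=2, Y=2, X=1, W=0) weight 1/252
  (Z=3, U=3, Y=1, X=0, W=1) weight 1/252
  (Z=4, U=2, Y=2, X=1, W=0) weight 2/315
  (Z=4, U=3, Y=1, X=0, W=1) weight 1/630
  (Z=5, U=2, Y=2, X=1, W=0) weight 2/315
  (Z=5, U=3, Y=1, X=0, W=1) weight 1/630
Group by W:
  weight(W=0) = 29/1260
  weight(W=1) = 11/1260
Total weight = 29/1260 + 11/1260 = 2/63
P(W=0 | obs) = 29/1260 / 2/63 = 29/40
P(W=1 | obs) = 11/1260 / 2/63 = 11/40
argmax = 0

argmax_v P(W = v | obs) = 0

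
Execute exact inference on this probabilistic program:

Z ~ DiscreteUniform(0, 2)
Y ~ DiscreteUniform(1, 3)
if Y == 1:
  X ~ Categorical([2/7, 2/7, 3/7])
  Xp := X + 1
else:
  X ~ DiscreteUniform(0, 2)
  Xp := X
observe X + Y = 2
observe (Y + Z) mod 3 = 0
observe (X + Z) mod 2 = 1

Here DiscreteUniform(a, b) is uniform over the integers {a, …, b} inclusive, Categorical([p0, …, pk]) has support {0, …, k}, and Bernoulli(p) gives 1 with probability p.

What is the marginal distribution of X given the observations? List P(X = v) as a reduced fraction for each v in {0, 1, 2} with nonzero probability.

Enumerate traces; 2 have nonzero weight after conditioning:
  (Z=1, Y=2, X=0) weight 1/27
  (Z=2, Y=1, X=1) weight 2/63
Group by X:
  weight(X=0) = 1/27
  weight(X=1) = 2/63
Total weight = 1/27 + 2/63 = 13/189
P(X=0 | obs) = 1/27 / 13/189 = 7/13
P(X=1 | obs) = 2/63 / 13/189 = 6/13

P(X=0) = 7/13, P(X=1) = 6/13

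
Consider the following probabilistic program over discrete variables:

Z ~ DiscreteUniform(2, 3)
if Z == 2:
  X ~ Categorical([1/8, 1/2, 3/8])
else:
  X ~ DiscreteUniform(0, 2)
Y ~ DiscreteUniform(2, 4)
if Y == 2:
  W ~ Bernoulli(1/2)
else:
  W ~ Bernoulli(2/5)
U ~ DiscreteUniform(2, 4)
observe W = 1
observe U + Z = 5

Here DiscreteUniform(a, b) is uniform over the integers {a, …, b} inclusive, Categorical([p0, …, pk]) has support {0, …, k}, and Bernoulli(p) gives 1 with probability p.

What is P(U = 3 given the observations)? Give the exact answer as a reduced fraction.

Enumerate traces; 18 have nonzero weight after conditioning:
  (Z=2, X=0, Y=2, W=1, U=3) weight 1/288
  (Z=2, X=0, Y=3, W=1, U=3) weight 1/360
  (Z=2, X=0, Y=4, W=1, U=3) weight 1/360
  (Z=2, X=1, Y=2, W=1, U=3) weight 1/72
  (Z=2, X=1, Y=3, W=1, U=3) weight 1/90
  (Z=2, X=1, Y=4, W=1, U=3) weight 1/90
  (Z=2, X=2, Y=2, W=1, U=3) weight 1/96
  (Z=2, X=2, Y=3, W=1, U=3) weight 1/120
  (Z=3, X=0, Y=2, W=1, U=2) weight 1/108
  … 9 more
Group by U:
  weight(U=2) = 13/180
  weight(U=3) = 13/180
Total weight = 13/180 + 13/180 = 13/90
P(U=2 | obs) = 13/180 / 13/90 = 1/2
P(U=3 | obs) = 13/180 / 13/90 = 1/2

P(U = 3 | obs) = 1/2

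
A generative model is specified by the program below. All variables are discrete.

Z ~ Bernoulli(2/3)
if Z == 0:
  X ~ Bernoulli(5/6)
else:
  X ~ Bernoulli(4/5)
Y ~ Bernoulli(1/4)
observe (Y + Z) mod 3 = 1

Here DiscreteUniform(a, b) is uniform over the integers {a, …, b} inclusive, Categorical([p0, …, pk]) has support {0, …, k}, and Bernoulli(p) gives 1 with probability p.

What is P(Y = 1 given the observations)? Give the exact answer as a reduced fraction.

Enumerate traces; 4 have nonzero weight after conditioning:
  (Z=0, X=0, Y=1) weight 1/72
  (Z=0, X=1, Y=1) weight 5/72
  (Z=1, X=0, Y=0) weight 1/10
  (Z=1, X=1, Y=0) weight 2/5
Group by Y:
  weight(Y=0) = 1/2
  weight(Y=1) = 1/12
Total weight = 1/2 + 1/12 = 7/12
P(Y=0 | obs) = 1/2 / 7/12 = 6/7
P(Y=1 | obs) = 1/12 / 7/12 = 1/7

P(Y = 1 | obs) = 1/7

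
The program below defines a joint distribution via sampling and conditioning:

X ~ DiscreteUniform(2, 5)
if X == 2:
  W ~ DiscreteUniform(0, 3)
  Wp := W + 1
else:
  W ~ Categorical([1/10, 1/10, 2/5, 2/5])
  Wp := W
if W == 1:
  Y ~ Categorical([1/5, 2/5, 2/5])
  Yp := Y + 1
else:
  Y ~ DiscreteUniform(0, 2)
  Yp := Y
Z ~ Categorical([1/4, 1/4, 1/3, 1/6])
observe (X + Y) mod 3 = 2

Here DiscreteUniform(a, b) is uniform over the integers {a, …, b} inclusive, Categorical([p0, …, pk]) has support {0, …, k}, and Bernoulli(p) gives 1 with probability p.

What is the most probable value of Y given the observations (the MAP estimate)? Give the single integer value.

Enumerate traces; 64 have nonzero weight after conditioning:
  (X=2, W=0, Y=0, Z=0) weight 1/192
  (X=2, W=0, Y=0, Z=1) weight 1/192
  (X=2, W=0, Y=0, Z=2) weight 1/144
  (X=2, W=0, Y=0, Z=3) weight 1/288
  (X=2, W=1, Y=0, Z=0) weight 1/320
  (X=2, W=1, Y=0, Z=1) weight 1/320
  (X=2, W=1, Y=0, Z=2) weight 1/240
  (X=2, W=1, Y=0, Z=3) weight 1/480
  (X=3, W=0, Y=2, Z=0) weight 1/480
  (X=4, W=0, Y=1, Z=0) weight 1/480
  … 54 more
Group by Y:
  weight(Y=0) = 31/200
  weight(Y=1) = 17/200
  weight(Y=2) = 17/200
Total weight = 31/200 + 17/200 + 17/200 = 13/40
P(Y=0 | obs) = 31/200 / 13/40 = 31/65
P(Y=1 | obs) = 17/200 / 13/40 = 17/65
P(Y=2 | obs) = 17/200 / 13/40 = 17/65
argmax = 0

argmax_v P(Y = v | obs) = 0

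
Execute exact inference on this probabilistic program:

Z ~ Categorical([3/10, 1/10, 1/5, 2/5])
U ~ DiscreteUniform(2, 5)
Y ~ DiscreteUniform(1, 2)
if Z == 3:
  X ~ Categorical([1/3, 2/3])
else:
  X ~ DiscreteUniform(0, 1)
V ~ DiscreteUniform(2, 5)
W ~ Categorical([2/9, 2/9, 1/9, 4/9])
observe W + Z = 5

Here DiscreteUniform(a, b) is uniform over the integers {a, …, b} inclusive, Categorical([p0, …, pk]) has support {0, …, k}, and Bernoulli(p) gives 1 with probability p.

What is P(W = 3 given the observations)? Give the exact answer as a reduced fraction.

Enumerate traces; 128 have nonzero weight after conditioning:
  (Z=2, U=2, Y=1, X=0, V=2, W=3) weight 1/720
  (Z=2, U=2, Y=1, X=0, V=3, W=3) weight 1/720
  (Z=2, U=2, Y=1, X=0, V=4, W=3) weight 1/720
  (Z=2, U=2, Y=1, X=0, V=5, W=3) weight 1/720
  (Z=2, U=2, Y=1, X=1, V=2, W=3) weight 1/720
  (Z=2, U=2, Y=1, X=1, V=3, W=3) weight 1/720
  (Z=2, U=2, Y=1, X=1, V=4, W=3) weight 1/720
  (Z=2, U=2, Y=1, X=1, V=5, W=3) weight 1/720
  (Z=3, U=2, Y=1, X=0, V=2, W=2) weight 1/2160
  … 119 more
Group by W:
  weight(W=2) = 2/45
  weight(W=3) = 4/45
Total weight = 2/45 + 4/45 = 2/15
P(W=2 | obs) = 2/45 / 2/15 = 1/3
P(W=3 | obs) = 4/45 / 2/15 = 2/3

P(W = 3 | obs) = 2/3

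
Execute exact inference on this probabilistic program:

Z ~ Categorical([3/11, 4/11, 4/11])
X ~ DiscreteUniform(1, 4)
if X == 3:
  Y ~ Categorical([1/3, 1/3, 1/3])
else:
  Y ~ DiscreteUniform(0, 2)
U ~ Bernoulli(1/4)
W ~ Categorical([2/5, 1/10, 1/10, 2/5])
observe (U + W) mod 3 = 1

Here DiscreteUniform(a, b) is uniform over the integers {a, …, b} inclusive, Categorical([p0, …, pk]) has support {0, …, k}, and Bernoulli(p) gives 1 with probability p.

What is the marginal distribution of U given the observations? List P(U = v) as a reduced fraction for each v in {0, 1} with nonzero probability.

P(U=0) = 3/11, P(U=1) = 8/11

Enumerate traces; 108 have nonzero weight after conditioning:
  (Z=0, X=1, Y=0, U=0, W=1) weight 3/1760
  (Z=0, X=1, Y=0, U=1, W=0) weight 1/440
  (Z=0, X=1, Y=0, U=1, W=3) weight 1/440
  (Z=0, X=1, Y=1, U=0, W=1) weight 3/1760
  (Z=0, X=1, Y=1, U=1, W=0) weight 1/440
  (Z=0, X=1, Y=1, U=1, W=3) weight 1/440
  (Z=0, X=1, Y=2, U=0, W=1) weight 3/1760
  (Z=0, X=1, Y=2, U=1, W=0) weight 1/440
  … 100 more
Group by U:
  weight(U=0) = 3/40
  weight(U=1) = 1/5
Total weight = 3/40 + 1/5 = 11/40
P(U=0 | obs) = 3/40 / 11/40 = 3/11
P(U=1 | obs) = 1/5 / 11/40 = 8/11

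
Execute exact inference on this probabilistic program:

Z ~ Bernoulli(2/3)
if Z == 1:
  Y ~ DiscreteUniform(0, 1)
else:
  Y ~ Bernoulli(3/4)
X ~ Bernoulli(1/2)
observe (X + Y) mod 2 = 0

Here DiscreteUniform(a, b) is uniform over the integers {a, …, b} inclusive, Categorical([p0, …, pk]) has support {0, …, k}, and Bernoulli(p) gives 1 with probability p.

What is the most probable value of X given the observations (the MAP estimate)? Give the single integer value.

Enumerate traces; 4 have nonzero weight after conditioning:
  (Z=0, Y=0, X=0) weight 1/24
  (Z=0, Y=1, X=1) weight 1/8
  (Z=1, Y=0, X=0) weight 1/6
  (Z=1, Y=1, X=1) weight 1/6
Group by X:
  weight(X=0) = 5/24
  weight(X=1) = 7/24
Total weight = 5/24 + 7/24 = 1/2
P(X=0 | obs) = 5/24 / 1/2 = 5/12
P(X=1 | obs) = 7/24 / 1/2 = 7/12
argmax = 1

argmax_v P(X = v | obs) = 1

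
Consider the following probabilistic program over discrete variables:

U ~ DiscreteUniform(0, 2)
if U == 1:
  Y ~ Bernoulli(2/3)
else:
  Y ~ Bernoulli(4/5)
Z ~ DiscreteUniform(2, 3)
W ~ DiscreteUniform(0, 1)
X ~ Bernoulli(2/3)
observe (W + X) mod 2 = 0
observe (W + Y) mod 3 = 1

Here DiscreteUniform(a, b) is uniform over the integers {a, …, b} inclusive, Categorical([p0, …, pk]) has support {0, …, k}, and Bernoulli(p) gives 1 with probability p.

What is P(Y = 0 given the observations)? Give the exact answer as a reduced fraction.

P(Y = 0 | obs) = 11/28

Enumerate traces; 12 have nonzero weight after conditioning:
  (U=0, Y=0, Z=2, W=1, X=1) weight 1/90
  (U=0, Y=0, Z=3, W=1, X=1) weight 1/90
  (U=0, Y=1, Z=2, W=0, X=0) weight 1/45
  (U=0, Y=1, Z=3, W=0, X=0) weight 1/45
  (U=1, Y=0, Z=2, W=1, X=1) weight 1/54
  (U=1, Y=0, Z=3, W=1, X=1) weight 1/54
  (U=1, Y=1, Z=2, W=0, X=0) weight 1/54
  (U=1, Y=1, Z=3, W=0, X=0) weight 1/54
  … 4 more
Group by Y:
  weight(Y=0) = 11/135
  weight(Y=1) = 17/135
Total weight = 11/135 + 17/135 = 28/135
P(Y=0 | obs) = 11/135 / 28/135 = 11/28
P(Y=1 | obs) = 17/135 / 28/135 = 17/28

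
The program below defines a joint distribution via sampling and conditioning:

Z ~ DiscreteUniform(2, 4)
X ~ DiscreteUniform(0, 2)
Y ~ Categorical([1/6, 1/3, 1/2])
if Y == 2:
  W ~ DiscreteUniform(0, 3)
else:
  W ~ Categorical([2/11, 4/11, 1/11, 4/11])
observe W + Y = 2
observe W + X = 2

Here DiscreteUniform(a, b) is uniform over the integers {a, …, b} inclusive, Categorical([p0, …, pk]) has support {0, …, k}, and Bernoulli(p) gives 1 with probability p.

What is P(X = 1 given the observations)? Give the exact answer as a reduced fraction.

Enumerate traces; 9 have nonzero weight after conditioning:
  (Z=2, X=0, Y=0, W=2) weight 1/594
  (Z=2, X=1, Y=1, W=1) weight 4/297
  (Z=2, X=2, Y=2, W=0) weight 1/72
  (Z=3, X=0, Y=0, W=2) weight 1/594
  (Z=3, X=1, Y=1, W=1) weight 4/297
  (Z=3, X=2, Y=2, W=0) weight 1/72
  (Z=4, X=0, Y=0, W=2) weight 1/594
  (Z=4, X=1, Y=1, W=1) weight 4/297
  … 1 more
Group by X:
  weight(X=0) = 1/198
  weight(X=1) = 4/99
  weight(X=2) = 1/24
Total weight = 1/198 + 4/99 + 1/24 = 23/264
P(X=0 | obs) = 1/198 / 23/264 = 4/69
P(X=1 | obs) = 4/99 / 23/264 = 32/69
P(X=2 | obs) = 1/24 / 23/264 = 11/23

P(X = 1 | obs) = 32/69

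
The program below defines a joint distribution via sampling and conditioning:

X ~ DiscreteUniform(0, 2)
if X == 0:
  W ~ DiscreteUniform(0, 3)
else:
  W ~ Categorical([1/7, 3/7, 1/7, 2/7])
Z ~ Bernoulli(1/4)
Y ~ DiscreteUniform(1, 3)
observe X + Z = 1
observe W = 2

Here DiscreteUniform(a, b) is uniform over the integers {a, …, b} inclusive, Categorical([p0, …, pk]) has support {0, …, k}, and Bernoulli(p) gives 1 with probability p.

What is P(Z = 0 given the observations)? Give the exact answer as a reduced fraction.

Enumerate traces; 6 have nonzero weight after conditioning:
  (X=0, W=2, Z=1, Y=1) weight 1/144
  (X=0, W=2, Z=1, Y=2) weight 1/144
  (X=0, W=2, Z=1, Y=3) weight 1/144
  (X=1, W=2, Z=0, Y=1) weight 1/84
  (X=1, W=2, Z=0, Y=2) weight 1/84
  (X=1, W=2, Z=0, Y=3) weight 1/84
Group by Z:
  weight(Z=0) = 1/28
  weight(Z=1) = 1/48
Total weight = 1/28 + 1/48 = 19/336
P(Z=0 | obs) = 1/28 / 19/336 = 12/19
P(Z=1 | obs) = 1/48 / 19/336 = 7/19

P(Z = 0 | obs) = 12/19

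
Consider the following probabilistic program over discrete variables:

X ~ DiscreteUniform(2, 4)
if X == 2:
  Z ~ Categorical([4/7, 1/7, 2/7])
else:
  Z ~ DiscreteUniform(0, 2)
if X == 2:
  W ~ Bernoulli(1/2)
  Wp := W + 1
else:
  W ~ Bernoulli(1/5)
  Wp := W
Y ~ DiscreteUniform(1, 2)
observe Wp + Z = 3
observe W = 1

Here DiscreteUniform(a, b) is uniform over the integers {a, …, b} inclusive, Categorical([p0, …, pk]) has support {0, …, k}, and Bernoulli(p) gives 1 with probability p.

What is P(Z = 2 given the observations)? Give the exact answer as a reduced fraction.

P(Z = 2 | obs) = 28/43

Enumerate traces; 6 have nonzero weight after conditioning:
  (X=2, Z=1, W=1, Y=1) weight 1/84
  (X=2, Z=1, W=1, Y=2) weight 1/84
  (X=3, Z=2, W=1, Y=1) weight 1/90
  (X=3, Z=2, W=1, Y=2) weight 1/90
  (X=4, Z=2, W=1, Y=1) weight 1/90
  (X=4, Z=2, W=1, Y=2) weight 1/90
Group by Z:
  weight(Z=1) = 1/42
  weight(Z=2) = 2/45
Total weight = 1/42 + 2/45 = 43/630
P(Z=1 | obs) = 1/42 / 43/630 = 15/43
P(Z=2 | obs) = 2/45 / 43/630 = 28/43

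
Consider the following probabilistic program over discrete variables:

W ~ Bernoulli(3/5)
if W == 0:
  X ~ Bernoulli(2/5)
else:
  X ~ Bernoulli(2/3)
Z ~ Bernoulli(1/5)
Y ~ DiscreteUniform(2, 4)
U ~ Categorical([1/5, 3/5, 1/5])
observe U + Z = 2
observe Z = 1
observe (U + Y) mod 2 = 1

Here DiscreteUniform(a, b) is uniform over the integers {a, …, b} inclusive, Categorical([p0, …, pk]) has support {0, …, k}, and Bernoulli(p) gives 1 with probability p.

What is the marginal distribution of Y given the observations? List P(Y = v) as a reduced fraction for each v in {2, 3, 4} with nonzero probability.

Enumerate traces; 8 have nonzero weight after conditioning:
  (W=0, X=0, Z=1, Y=2, U=1) weight 6/625
  (W=0, X=0, Z=1, Y=4, U=1) weight 6/625
  (W=0, X=1, Z=1, Y=2, U=1) weight 4/625
  (W=0, X=1, Z=1, Y=4, U=1) weight 4/625
  (W=1, X=0, Z=1, Y=2, U=1) weight 1/125
  (W=1, X=0, Z=1, Y=4, U=1) weight 1/125
  (W=1, X=1, Z=1, Y=2, U=1) weight 2/125
  (W=1, X=1, Z=1, Y=4, U=1) weight 2/125
Group by Y:
  weight(Y=2) = 1/25
  weight(Y=4) = 1/25
Total weight = 1/25 + 1/25 = 2/25
P(Y=2 | obs) = 1/25 / 2/25 = 1/2
P(Y=4 | obs) = 1/25 / 2/25 = 1/2

P(Y=2) = 1/2, P(Y=4) = 1/2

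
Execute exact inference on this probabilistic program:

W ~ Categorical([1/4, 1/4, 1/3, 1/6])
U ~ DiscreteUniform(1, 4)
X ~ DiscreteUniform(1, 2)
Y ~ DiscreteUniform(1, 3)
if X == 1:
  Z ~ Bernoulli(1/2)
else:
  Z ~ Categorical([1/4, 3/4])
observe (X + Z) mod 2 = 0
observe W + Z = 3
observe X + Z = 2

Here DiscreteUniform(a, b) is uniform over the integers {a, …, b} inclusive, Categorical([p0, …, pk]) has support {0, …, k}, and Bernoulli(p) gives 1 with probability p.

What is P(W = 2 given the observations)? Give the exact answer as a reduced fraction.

Enumerate traces; 24 have nonzero weight after conditioning:
  (W=2, U=1, X=1, Y=1, Z=1) weight 1/144
  (W=2, U=1, X=1, Y=2, Z=1) weight 1/144
  (W=2, U=1, X=1, Y=3, Z=1) weight 1/144
  (W=2, U=2, X=1, Y=1, Z=1) weight 1/144
  (W=2, U=2, X=1, Y=2, Z=1) weight 1/144
  (W=2, U=2, X=1, Y=3, Z=1) weight 1/144
  (W=2, U=3, X=1, Y=1, Z=1) weight 1/144
  (W=2, U=3, X=1, Y=2, Z=1) weight 1/144
  (W=3, U=1, X=2, Y=1, Z=0) weight 1/576
  … 15 more
Group by W:
  weight(W=2) = 1/12
  weight(W=3) = 1/48
Total weight = 1/12 + 1/48 = 5/48
P(W=2 | obs) = 1/12 / 5/48 = 4/5
P(W=3 | obs) = 1/48 / 5/48 = 1/5

P(W = 2 | obs) = 4/5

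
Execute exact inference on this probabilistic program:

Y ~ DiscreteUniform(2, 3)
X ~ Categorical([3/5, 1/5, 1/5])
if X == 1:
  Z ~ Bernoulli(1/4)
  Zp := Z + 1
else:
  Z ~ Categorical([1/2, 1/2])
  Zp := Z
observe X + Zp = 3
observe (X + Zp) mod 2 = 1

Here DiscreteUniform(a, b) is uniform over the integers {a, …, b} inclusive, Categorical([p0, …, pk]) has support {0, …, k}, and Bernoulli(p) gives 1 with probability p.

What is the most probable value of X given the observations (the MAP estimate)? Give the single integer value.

Enumerate traces; 4 have nonzero weight after conditioning:
  (Y=2, X=1, Z=1) weight 1/40
  (Y=2, X=2, Z=1) weight 1/20
  (Y=3, X=1, Z=1) weight 1/40
  (Y=3, X=2, Z=1) weight 1/20
Group by X:
  weight(X=1) = 1/20
  weight(X=2) = 1/10
Total weight = 1/20 + 1/10 = 3/20
P(X=1 | obs) = 1/20 / 3/20 = 1/3
P(X=2 | obs) = 1/10 / 3/20 = 2/3
argmax = 2

argmax_v P(X = v | obs) = 2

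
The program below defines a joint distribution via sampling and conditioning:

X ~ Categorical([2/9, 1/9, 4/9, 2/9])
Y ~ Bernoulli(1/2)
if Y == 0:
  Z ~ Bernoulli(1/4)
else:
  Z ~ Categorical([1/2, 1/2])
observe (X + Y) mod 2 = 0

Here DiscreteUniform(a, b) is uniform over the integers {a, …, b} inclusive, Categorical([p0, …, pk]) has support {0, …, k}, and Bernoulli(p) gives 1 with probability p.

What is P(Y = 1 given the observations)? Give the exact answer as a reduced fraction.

P(Y = 1 | obs) = 1/3

Enumerate traces; 8 have nonzero weight after conditioning:
  (X=0, Y=0, Z=0) weight 1/12
  (X=0, Y=0, Z=1) weight 1/36
  (X=1, Y=1, Z=0) weight 1/36
  (X=1, Y=1, Z=1) weight 1/36
  (X=2, Y=0, Z=0) weight 1/6
  (X=2, Y=0, Z=1) weight 1/18
  (X=3, Y=1, Z=0) weight 1/18
  (X=3, Y=1, Z=1) weight 1/18
Group by Y:
  weight(Y=0) = 1/3
  weight(Y=1) = 1/6
Total weight = 1/3 + 1/6 = 1/2
P(Y=0 | obs) = 1/3 / 1/2 = 2/3
P(Y=1 | obs) = 1/6 / 1/2 = 1/3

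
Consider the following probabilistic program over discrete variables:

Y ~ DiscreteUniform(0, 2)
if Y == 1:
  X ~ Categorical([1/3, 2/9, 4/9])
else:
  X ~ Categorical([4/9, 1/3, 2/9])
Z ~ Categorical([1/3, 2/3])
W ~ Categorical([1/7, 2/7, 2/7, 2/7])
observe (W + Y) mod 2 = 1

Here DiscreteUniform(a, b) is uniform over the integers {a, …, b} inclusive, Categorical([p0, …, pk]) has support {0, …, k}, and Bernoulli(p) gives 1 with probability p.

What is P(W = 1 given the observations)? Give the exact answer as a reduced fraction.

P(W = 1 | obs) = 4/11

Enumerate traces; 36 have nonzero weight after conditioning:
  (Y=0, X=0, Z=0, W=1) weight 8/567
  (Y=0, X=0, Z=0, W=3) weight 8/567
  (Y=0, X=0, Z=1, W=1) weight 16/567
  (Y=0, X=0, Z=1, W=3) weight 16/567
  (Y=0, X=1, Z=0, W=1) weight 2/189
  (Y=0, X=1, Z=0, W=3) weight 2/189
  (Y=0, X=1, Z=1, W=1) weight 4/189
  (Y=0, X=1, Z=1, W=3) weight 4/189
  (Y=1, X=0, Z=0, W=0) weight 1/189
  (Y=1, X=0, Z=0, W=2) weight 2/189
  … 26 more
Group by W:
  weight(W=0) = 1/21
  weight(W=1) = 4/21
  weight(W=2) = 2/21
  weight(W=3) = 4/21
Total weight = 1/21 + 4/21 + 2/21 + 4/21 = 11/21
P(W=0 | obs) = 1/21 / 11/21 = 1/11
P(W=1 | obs) = 4/21 / 11/21 = 4/11
P(W=2 | obs) = 2/21 / 11/21 = 2/11
P(W=3 | obs) = 4/21 / 11/21 = 4/11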